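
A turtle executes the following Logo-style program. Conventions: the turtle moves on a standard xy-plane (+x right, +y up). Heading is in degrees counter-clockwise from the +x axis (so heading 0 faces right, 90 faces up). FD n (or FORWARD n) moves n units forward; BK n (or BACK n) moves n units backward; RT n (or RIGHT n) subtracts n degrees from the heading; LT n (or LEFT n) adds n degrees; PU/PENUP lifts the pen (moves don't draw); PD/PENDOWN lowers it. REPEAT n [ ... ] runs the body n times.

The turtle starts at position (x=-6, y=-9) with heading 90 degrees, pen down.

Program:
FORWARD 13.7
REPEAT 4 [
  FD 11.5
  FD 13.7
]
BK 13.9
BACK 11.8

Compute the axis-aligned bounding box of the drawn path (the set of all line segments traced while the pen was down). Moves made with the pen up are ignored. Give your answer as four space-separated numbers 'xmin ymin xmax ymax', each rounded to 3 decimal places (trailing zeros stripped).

Answer: -6 -9 -6 105.5

Derivation:
Executing turtle program step by step:
Start: pos=(-6,-9), heading=90, pen down
FD 13.7: (-6,-9) -> (-6,4.7) [heading=90, draw]
REPEAT 4 [
  -- iteration 1/4 --
  FD 11.5: (-6,4.7) -> (-6,16.2) [heading=90, draw]
  FD 13.7: (-6,16.2) -> (-6,29.9) [heading=90, draw]
  -- iteration 2/4 --
  FD 11.5: (-6,29.9) -> (-6,41.4) [heading=90, draw]
  FD 13.7: (-6,41.4) -> (-6,55.1) [heading=90, draw]
  -- iteration 3/4 --
  FD 11.5: (-6,55.1) -> (-6,66.6) [heading=90, draw]
  FD 13.7: (-6,66.6) -> (-6,80.3) [heading=90, draw]
  -- iteration 4/4 --
  FD 11.5: (-6,80.3) -> (-6,91.8) [heading=90, draw]
  FD 13.7: (-6,91.8) -> (-6,105.5) [heading=90, draw]
]
BK 13.9: (-6,105.5) -> (-6,91.6) [heading=90, draw]
BK 11.8: (-6,91.6) -> (-6,79.8) [heading=90, draw]
Final: pos=(-6,79.8), heading=90, 11 segment(s) drawn

Segment endpoints: x in {-6, -6, -6, -6, -6, -6, -6, -6, -6, -6}, y in {-9, 4.7, 16.2, 29.9, 41.4, 55.1, 66.6, 79.8, 80.3, 91.6, 91.8, 105.5}
xmin=-6, ymin=-9, xmax=-6, ymax=105.5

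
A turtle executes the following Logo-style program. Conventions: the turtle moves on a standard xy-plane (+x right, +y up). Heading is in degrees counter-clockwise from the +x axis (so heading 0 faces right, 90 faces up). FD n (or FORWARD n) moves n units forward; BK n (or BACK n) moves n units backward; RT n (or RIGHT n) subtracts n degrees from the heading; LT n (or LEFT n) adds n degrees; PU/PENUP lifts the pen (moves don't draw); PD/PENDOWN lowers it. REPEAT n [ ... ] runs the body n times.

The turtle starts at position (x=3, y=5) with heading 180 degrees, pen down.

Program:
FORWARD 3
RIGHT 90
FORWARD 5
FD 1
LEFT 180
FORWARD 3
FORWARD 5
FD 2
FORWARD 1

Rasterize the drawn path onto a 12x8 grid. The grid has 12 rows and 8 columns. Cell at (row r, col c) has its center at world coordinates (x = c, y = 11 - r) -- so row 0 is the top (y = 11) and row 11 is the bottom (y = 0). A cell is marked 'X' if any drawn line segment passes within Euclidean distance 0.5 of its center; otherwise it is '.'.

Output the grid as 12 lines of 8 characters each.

Segment 0: (3,5) -> (0,5)
Segment 1: (0,5) -> (0,10)
Segment 2: (0,10) -> (0,11)
Segment 3: (0,11) -> (-0,8)
Segment 4: (-0,8) -> (-0,3)
Segment 5: (-0,3) -> (-0,1)
Segment 6: (-0,1) -> (-0,0)

Answer: X.......
X.......
X.......
X.......
X.......
X.......
XXXX....
X.......
X.......
X.......
X.......
X.......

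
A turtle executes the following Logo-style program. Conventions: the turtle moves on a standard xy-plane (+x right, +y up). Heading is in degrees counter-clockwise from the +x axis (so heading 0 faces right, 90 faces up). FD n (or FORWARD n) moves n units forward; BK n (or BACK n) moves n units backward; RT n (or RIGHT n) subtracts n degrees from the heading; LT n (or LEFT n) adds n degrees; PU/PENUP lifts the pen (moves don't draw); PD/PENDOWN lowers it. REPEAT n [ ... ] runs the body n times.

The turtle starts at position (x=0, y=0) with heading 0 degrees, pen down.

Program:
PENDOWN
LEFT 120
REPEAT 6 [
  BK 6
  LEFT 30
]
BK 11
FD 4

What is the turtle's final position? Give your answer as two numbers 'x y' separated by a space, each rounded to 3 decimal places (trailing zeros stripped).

Answer: 18.892 12.062

Derivation:
Executing turtle program step by step:
Start: pos=(0,0), heading=0, pen down
PD: pen down
LT 120: heading 0 -> 120
REPEAT 6 [
  -- iteration 1/6 --
  BK 6: (0,0) -> (3,-5.196) [heading=120, draw]
  LT 30: heading 120 -> 150
  -- iteration 2/6 --
  BK 6: (3,-5.196) -> (8.196,-8.196) [heading=150, draw]
  LT 30: heading 150 -> 180
  -- iteration 3/6 --
  BK 6: (8.196,-8.196) -> (14.196,-8.196) [heading=180, draw]
  LT 30: heading 180 -> 210
  -- iteration 4/6 --
  BK 6: (14.196,-8.196) -> (19.392,-5.196) [heading=210, draw]
  LT 30: heading 210 -> 240
  -- iteration 5/6 --
  BK 6: (19.392,-5.196) -> (22.392,0) [heading=240, draw]
  LT 30: heading 240 -> 270
  -- iteration 6/6 --
  BK 6: (22.392,0) -> (22.392,6) [heading=270, draw]
  LT 30: heading 270 -> 300
]
BK 11: (22.392,6) -> (16.892,15.526) [heading=300, draw]
FD 4: (16.892,15.526) -> (18.892,12.062) [heading=300, draw]
Final: pos=(18.892,12.062), heading=300, 8 segment(s) drawn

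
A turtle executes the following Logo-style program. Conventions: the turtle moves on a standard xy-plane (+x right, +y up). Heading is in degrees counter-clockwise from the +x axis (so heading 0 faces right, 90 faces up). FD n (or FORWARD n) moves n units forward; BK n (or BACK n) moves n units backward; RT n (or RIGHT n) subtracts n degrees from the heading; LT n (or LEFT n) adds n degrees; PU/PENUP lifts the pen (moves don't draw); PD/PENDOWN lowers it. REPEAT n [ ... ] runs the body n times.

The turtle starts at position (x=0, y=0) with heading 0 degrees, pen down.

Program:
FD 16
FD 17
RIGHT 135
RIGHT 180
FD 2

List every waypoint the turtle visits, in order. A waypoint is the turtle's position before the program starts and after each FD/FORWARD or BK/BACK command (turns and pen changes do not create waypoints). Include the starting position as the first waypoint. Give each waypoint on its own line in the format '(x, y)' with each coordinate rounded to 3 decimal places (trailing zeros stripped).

Answer: (0, 0)
(16, 0)
(33, 0)
(34.414, 1.414)

Derivation:
Executing turtle program step by step:
Start: pos=(0,0), heading=0, pen down
FD 16: (0,0) -> (16,0) [heading=0, draw]
FD 17: (16,0) -> (33,0) [heading=0, draw]
RT 135: heading 0 -> 225
RT 180: heading 225 -> 45
FD 2: (33,0) -> (34.414,1.414) [heading=45, draw]
Final: pos=(34.414,1.414), heading=45, 3 segment(s) drawn
Waypoints (4 total):
(0, 0)
(16, 0)
(33, 0)
(34.414, 1.414)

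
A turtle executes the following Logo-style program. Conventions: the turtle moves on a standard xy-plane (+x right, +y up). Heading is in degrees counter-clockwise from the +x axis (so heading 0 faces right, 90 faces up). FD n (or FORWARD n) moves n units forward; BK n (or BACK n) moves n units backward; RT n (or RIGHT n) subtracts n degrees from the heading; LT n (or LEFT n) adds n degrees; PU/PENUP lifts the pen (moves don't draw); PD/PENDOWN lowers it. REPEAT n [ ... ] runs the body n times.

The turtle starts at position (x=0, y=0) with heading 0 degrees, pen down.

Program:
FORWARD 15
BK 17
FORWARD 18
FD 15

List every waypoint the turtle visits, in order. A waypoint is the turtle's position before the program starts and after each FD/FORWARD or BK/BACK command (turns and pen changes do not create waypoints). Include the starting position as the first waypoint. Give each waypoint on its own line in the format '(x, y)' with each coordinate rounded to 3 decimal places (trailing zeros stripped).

Executing turtle program step by step:
Start: pos=(0,0), heading=0, pen down
FD 15: (0,0) -> (15,0) [heading=0, draw]
BK 17: (15,0) -> (-2,0) [heading=0, draw]
FD 18: (-2,0) -> (16,0) [heading=0, draw]
FD 15: (16,0) -> (31,0) [heading=0, draw]
Final: pos=(31,0), heading=0, 4 segment(s) drawn
Waypoints (5 total):
(0, 0)
(15, 0)
(-2, 0)
(16, 0)
(31, 0)

Answer: (0, 0)
(15, 0)
(-2, 0)
(16, 0)
(31, 0)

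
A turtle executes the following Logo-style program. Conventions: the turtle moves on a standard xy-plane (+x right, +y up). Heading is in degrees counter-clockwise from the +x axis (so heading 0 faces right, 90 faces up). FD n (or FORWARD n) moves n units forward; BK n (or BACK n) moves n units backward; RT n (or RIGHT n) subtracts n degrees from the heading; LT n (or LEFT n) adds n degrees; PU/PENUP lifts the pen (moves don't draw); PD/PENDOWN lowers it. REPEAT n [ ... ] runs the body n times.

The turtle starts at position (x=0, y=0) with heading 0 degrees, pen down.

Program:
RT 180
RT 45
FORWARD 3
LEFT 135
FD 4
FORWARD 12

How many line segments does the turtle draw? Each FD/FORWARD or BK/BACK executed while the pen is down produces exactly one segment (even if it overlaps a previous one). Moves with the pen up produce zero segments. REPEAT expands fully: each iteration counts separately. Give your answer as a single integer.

Answer: 3

Derivation:
Executing turtle program step by step:
Start: pos=(0,0), heading=0, pen down
RT 180: heading 0 -> 180
RT 45: heading 180 -> 135
FD 3: (0,0) -> (-2.121,2.121) [heading=135, draw]
LT 135: heading 135 -> 270
FD 4: (-2.121,2.121) -> (-2.121,-1.879) [heading=270, draw]
FD 12: (-2.121,-1.879) -> (-2.121,-13.879) [heading=270, draw]
Final: pos=(-2.121,-13.879), heading=270, 3 segment(s) drawn
Segments drawn: 3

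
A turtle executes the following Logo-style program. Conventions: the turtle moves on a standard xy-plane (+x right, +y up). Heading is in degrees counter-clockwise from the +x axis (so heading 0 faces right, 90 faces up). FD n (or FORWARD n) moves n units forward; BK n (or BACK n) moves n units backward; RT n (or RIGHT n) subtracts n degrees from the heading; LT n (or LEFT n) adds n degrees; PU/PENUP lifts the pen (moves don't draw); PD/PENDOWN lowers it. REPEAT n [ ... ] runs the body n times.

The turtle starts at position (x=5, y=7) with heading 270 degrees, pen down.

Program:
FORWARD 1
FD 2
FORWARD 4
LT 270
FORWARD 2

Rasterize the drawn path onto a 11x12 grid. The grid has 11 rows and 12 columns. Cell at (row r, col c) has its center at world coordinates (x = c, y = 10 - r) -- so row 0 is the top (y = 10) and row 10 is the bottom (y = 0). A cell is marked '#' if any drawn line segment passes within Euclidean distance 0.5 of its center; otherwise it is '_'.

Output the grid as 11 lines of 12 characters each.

Segment 0: (5,7) -> (5,6)
Segment 1: (5,6) -> (5,4)
Segment 2: (5,4) -> (5,0)
Segment 3: (5,0) -> (3,0)

Answer: ____________
____________
____________
_____#______
_____#______
_____#______
_____#______
_____#______
_____#______
_____#______
___###______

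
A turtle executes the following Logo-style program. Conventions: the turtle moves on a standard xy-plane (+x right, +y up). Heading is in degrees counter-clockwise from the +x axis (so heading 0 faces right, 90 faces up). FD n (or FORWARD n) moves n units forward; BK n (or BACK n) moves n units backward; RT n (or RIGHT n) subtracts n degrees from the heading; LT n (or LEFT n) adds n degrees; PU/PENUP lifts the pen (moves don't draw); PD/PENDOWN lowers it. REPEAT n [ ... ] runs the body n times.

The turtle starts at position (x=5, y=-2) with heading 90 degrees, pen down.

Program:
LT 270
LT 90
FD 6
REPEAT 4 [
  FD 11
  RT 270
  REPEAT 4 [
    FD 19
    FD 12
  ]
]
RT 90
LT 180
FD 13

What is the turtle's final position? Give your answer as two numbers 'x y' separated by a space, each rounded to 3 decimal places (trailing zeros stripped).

Executing turtle program step by step:
Start: pos=(5,-2), heading=90, pen down
LT 270: heading 90 -> 0
LT 90: heading 0 -> 90
FD 6: (5,-2) -> (5,4) [heading=90, draw]
REPEAT 4 [
  -- iteration 1/4 --
  FD 11: (5,4) -> (5,15) [heading=90, draw]
  RT 270: heading 90 -> 180
  REPEAT 4 [
    -- iteration 1/4 --
    FD 19: (5,15) -> (-14,15) [heading=180, draw]
    FD 12: (-14,15) -> (-26,15) [heading=180, draw]
    -- iteration 2/4 --
    FD 19: (-26,15) -> (-45,15) [heading=180, draw]
    FD 12: (-45,15) -> (-57,15) [heading=180, draw]
    -- iteration 3/4 --
    FD 19: (-57,15) -> (-76,15) [heading=180, draw]
    FD 12: (-76,15) -> (-88,15) [heading=180, draw]
    -- iteration 4/4 --
    FD 19: (-88,15) -> (-107,15) [heading=180, draw]
    FD 12: (-107,15) -> (-119,15) [heading=180, draw]
  ]
  -- iteration 2/4 --
  FD 11: (-119,15) -> (-130,15) [heading=180, draw]
  RT 270: heading 180 -> 270
  REPEAT 4 [
    -- iteration 1/4 --
    FD 19: (-130,15) -> (-130,-4) [heading=270, draw]
    FD 12: (-130,-4) -> (-130,-16) [heading=270, draw]
    -- iteration 2/4 --
    FD 19: (-130,-16) -> (-130,-35) [heading=270, draw]
    FD 12: (-130,-35) -> (-130,-47) [heading=270, draw]
    -- iteration 3/4 --
    FD 19: (-130,-47) -> (-130,-66) [heading=270, draw]
    FD 12: (-130,-66) -> (-130,-78) [heading=270, draw]
    -- iteration 4/4 --
    FD 19: (-130,-78) -> (-130,-97) [heading=270, draw]
    FD 12: (-130,-97) -> (-130,-109) [heading=270, draw]
  ]
  -- iteration 3/4 --
  FD 11: (-130,-109) -> (-130,-120) [heading=270, draw]
  RT 270: heading 270 -> 0
  REPEAT 4 [
    -- iteration 1/4 --
    FD 19: (-130,-120) -> (-111,-120) [heading=0, draw]
    FD 12: (-111,-120) -> (-99,-120) [heading=0, draw]
    -- iteration 2/4 --
    FD 19: (-99,-120) -> (-80,-120) [heading=0, draw]
    FD 12: (-80,-120) -> (-68,-120) [heading=0, draw]
    -- iteration 3/4 --
    FD 19: (-68,-120) -> (-49,-120) [heading=0, draw]
    FD 12: (-49,-120) -> (-37,-120) [heading=0, draw]
    -- iteration 4/4 --
    FD 19: (-37,-120) -> (-18,-120) [heading=0, draw]
    FD 12: (-18,-120) -> (-6,-120) [heading=0, draw]
  ]
  -- iteration 4/4 --
  FD 11: (-6,-120) -> (5,-120) [heading=0, draw]
  RT 270: heading 0 -> 90
  REPEAT 4 [
    -- iteration 1/4 --
    FD 19: (5,-120) -> (5,-101) [heading=90, draw]
    FD 12: (5,-101) -> (5,-89) [heading=90, draw]
    -- iteration 2/4 --
    FD 19: (5,-89) -> (5,-70) [heading=90, draw]
    FD 12: (5,-70) -> (5,-58) [heading=90, draw]
    -- iteration 3/4 --
    FD 19: (5,-58) -> (5,-39) [heading=90, draw]
    FD 12: (5,-39) -> (5,-27) [heading=90, draw]
    -- iteration 4/4 --
    FD 19: (5,-27) -> (5,-8) [heading=90, draw]
    FD 12: (5,-8) -> (5,4) [heading=90, draw]
  ]
]
RT 90: heading 90 -> 0
LT 180: heading 0 -> 180
FD 13: (5,4) -> (-8,4) [heading=180, draw]
Final: pos=(-8,4), heading=180, 38 segment(s) drawn

Answer: -8 4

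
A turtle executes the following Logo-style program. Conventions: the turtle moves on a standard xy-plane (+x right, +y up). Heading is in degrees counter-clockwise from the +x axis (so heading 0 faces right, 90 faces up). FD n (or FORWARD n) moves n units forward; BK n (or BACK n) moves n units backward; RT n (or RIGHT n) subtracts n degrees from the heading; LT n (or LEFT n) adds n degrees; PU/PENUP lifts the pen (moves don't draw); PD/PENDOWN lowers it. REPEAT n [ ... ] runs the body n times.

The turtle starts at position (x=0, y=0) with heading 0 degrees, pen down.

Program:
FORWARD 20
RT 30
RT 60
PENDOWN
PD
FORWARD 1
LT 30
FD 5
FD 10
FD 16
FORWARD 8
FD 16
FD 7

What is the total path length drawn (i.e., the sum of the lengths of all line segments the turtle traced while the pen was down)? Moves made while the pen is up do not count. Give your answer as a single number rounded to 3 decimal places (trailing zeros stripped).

Answer: 83

Derivation:
Executing turtle program step by step:
Start: pos=(0,0), heading=0, pen down
FD 20: (0,0) -> (20,0) [heading=0, draw]
RT 30: heading 0 -> 330
RT 60: heading 330 -> 270
PD: pen down
PD: pen down
FD 1: (20,0) -> (20,-1) [heading=270, draw]
LT 30: heading 270 -> 300
FD 5: (20,-1) -> (22.5,-5.33) [heading=300, draw]
FD 10: (22.5,-5.33) -> (27.5,-13.99) [heading=300, draw]
FD 16: (27.5,-13.99) -> (35.5,-27.847) [heading=300, draw]
FD 8: (35.5,-27.847) -> (39.5,-34.775) [heading=300, draw]
FD 16: (39.5,-34.775) -> (47.5,-48.631) [heading=300, draw]
FD 7: (47.5,-48.631) -> (51,-54.694) [heading=300, draw]
Final: pos=(51,-54.694), heading=300, 8 segment(s) drawn

Segment lengths:
  seg 1: (0,0) -> (20,0), length = 20
  seg 2: (20,0) -> (20,-1), length = 1
  seg 3: (20,-1) -> (22.5,-5.33), length = 5
  seg 4: (22.5,-5.33) -> (27.5,-13.99), length = 10
  seg 5: (27.5,-13.99) -> (35.5,-27.847), length = 16
  seg 6: (35.5,-27.847) -> (39.5,-34.775), length = 8
  seg 7: (39.5,-34.775) -> (47.5,-48.631), length = 16
  seg 8: (47.5,-48.631) -> (51,-54.694), length = 7
Total = 83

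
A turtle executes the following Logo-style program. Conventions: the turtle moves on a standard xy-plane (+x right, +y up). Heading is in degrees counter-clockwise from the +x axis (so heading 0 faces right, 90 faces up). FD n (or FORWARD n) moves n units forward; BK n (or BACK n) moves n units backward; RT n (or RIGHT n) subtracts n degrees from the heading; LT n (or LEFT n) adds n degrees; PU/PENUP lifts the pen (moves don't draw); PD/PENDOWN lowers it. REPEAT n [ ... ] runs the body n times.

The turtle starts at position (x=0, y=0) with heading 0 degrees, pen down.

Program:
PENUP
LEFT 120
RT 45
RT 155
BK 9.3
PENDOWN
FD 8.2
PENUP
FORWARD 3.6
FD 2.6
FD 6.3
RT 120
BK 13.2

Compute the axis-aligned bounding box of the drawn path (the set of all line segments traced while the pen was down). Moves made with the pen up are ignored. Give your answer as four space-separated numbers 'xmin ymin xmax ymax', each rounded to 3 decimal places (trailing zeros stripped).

Answer: -1.615 1.083 -0.191 9.159

Derivation:
Executing turtle program step by step:
Start: pos=(0,0), heading=0, pen down
PU: pen up
LT 120: heading 0 -> 120
RT 45: heading 120 -> 75
RT 155: heading 75 -> 280
BK 9.3: (0,0) -> (-1.615,9.159) [heading=280, move]
PD: pen down
FD 8.2: (-1.615,9.159) -> (-0.191,1.083) [heading=280, draw]
PU: pen up
FD 3.6: (-0.191,1.083) -> (0.434,-2.462) [heading=280, move]
FD 2.6: (0.434,-2.462) -> (0.886,-5.023) [heading=280, move]
FD 6.3: (0.886,-5.023) -> (1.98,-11.227) [heading=280, move]
RT 120: heading 280 -> 160
BK 13.2: (1.98,-11.227) -> (14.384,-15.741) [heading=160, move]
Final: pos=(14.384,-15.741), heading=160, 1 segment(s) drawn

Segment endpoints: x in {-1.615, -0.191}, y in {1.083, 9.159}
xmin=-1.615, ymin=1.083, xmax=-0.191, ymax=9.159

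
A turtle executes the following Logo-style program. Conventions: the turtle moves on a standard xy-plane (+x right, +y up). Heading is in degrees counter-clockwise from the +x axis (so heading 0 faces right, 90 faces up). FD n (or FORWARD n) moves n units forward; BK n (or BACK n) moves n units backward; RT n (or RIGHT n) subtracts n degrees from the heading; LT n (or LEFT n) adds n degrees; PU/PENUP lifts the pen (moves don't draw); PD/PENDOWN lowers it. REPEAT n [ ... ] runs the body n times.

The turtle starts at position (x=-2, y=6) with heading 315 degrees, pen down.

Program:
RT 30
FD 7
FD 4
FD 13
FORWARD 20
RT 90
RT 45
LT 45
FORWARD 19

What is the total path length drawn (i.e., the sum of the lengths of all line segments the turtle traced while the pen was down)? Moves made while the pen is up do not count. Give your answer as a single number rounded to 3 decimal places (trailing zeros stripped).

Answer: 63

Derivation:
Executing turtle program step by step:
Start: pos=(-2,6), heading=315, pen down
RT 30: heading 315 -> 285
FD 7: (-2,6) -> (-0.188,-0.761) [heading=285, draw]
FD 4: (-0.188,-0.761) -> (0.847,-4.625) [heading=285, draw]
FD 13: (0.847,-4.625) -> (4.212,-17.182) [heading=285, draw]
FD 20: (4.212,-17.182) -> (9.388,-36.501) [heading=285, draw]
RT 90: heading 285 -> 195
RT 45: heading 195 -> 150
LT 45: heading 150 -> 195
FD 19: (9.388,-36.501) -> (-8.965,-41.418) [heading=195, draw]
Final: pos=(-8.965,-41.418), heading=195, 5 segment(s) drawn

Segment lengths:
  seg 1: (-2,6) -> (-0.188,-0.761), length = 7
  seg 2: (-0.188,-0.761) -> (0.847,-4.625), length = 4
  seg 3: (0.847,-4.625) -> (4.212,-17.182), length = 13
  seg 4: (4.212,-17.182) -> (9.388,-36.501), length = 20
  seg 5: (9.388,-36.501) -> (-8.965,-41.418), length = 19
Total = 63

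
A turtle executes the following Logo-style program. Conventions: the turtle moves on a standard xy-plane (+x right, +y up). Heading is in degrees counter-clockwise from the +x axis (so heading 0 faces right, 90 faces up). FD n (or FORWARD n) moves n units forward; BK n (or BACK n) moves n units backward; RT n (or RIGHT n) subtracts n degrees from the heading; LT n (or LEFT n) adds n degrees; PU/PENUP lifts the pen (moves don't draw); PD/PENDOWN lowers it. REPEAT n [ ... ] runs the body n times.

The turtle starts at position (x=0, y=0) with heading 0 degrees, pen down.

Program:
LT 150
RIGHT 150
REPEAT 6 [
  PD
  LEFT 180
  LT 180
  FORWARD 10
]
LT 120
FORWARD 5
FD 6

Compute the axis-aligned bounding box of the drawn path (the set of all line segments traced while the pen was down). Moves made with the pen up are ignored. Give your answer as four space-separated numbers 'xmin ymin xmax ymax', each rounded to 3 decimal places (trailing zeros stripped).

Answer: 0 0 60 9.526

Derivation:
Executing turtle program step by step:
Start: pos=(0,0), heading=0, pen down
LT 150: heading 0 -> 150
RT 150: heading 150 -> 0
REPEAT 6 [
  -- iteration 1/6 --
  PD: pen down
  LT 180: heading 0 -> 180
  LT 180: heading 180 -> 0
  FD 10: (0,0) -> (10,0) [heading=0, draw]
  -- iteration 2/6 --
  PD: pen down
  LT 180: heading 0 -> 180
  LT 180: heading 180 -> 0
  FD 10: (10,0) -> (20,0) [heading=0, draw]
  -- iteration 3/6 --
  PD: pen down
  LT 180: heading 0 -> 180
  LT 180: heading 180 -> 0
  FD 10: (20,0) -> (30,0) [heading=0, draw]
  -- iteration 4/6 --
  PD: pen down
  LT 180: heading 0 -> 180
  LT 180: heading 180 -> 0
  FD 10: (30,0) -> (40,0) [heading=0, draw]
  -- iteration 5/6 --
  PD: pen down
  LT 180: heading 0 -> 180
  LT 180: heading 180 -> 0
  FD 10: (40,0) -> (50,0) [heading=0, draw]
  -- iteration 6/6 --
  PD: pen down
  LT 180: heading 0 -> 180
  LT 180: heading 180 -> 0
  FD 10: (50,0) -> (60,0) [heading=0, draw]
]
LT 120: heading 0 -> 120
FD 5: (60,0) -> (57.5,4.33) [heading=120, draw]
FD 6: (57.5,4.33) -> (54.5,9.526) [heading=120, draw]
Final: pos=(54.5,9.526), heading=120, 8 segment(s) drawn

Segment endpoints: x in {0, 10, 20, 30, 40, 50, 54.5, 57.5, 60}, y in {0, 0, 0, 0, 0, 0, 0, 4.33, 9.526}
xmin=0, ymin=0, xmax=60, ymax=9.526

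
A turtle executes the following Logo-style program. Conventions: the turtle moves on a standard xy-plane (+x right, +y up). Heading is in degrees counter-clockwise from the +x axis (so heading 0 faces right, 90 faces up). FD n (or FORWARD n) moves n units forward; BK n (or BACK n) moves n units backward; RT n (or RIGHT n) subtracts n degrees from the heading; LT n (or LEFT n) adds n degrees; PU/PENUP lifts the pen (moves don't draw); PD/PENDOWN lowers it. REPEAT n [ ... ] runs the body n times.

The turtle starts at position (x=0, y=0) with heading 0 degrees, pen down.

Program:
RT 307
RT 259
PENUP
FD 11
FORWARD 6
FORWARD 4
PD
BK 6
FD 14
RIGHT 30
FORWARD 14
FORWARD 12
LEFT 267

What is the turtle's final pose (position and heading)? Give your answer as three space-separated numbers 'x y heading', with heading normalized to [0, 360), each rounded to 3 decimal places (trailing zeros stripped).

Executing turtle program step by step:
Start: pos=(0,0), heading=0, pen down
RT 307: heading 0 -> 53
RT 259: heading 53 -> 154
PU: pen up
FD 11: (0,0) -> (-9.887,4.822) [heading=154, move]
FD 6: (-9.887,4.822) -> (-15.279,7.452) [heading=154, move]
FD 4: (-15.279,7.452) -> (-18.875,9.206) [heading=154, move]
PD: pen down
BK 6: (-18.875,9.206) -> (-13.482,6.576) [heading=154, draw]
FD 14: (-13.482,6.576) -> (-26.065,12.713) [heading=154, draw]
RT 30: heading 154 -> 124
FD 14: (-26.065,12.713) -> (-33.894,24.319) [heading=124, draw]
FD 12: (-33.894,24.319) -> (-40.604,34.268) [heading=124, draw]
LT 267: heading 124 -> 31
Final: pos=(-40.604,34.268), heading=31, 4 segment(s) drawn

Answer: -40.604 34.268 31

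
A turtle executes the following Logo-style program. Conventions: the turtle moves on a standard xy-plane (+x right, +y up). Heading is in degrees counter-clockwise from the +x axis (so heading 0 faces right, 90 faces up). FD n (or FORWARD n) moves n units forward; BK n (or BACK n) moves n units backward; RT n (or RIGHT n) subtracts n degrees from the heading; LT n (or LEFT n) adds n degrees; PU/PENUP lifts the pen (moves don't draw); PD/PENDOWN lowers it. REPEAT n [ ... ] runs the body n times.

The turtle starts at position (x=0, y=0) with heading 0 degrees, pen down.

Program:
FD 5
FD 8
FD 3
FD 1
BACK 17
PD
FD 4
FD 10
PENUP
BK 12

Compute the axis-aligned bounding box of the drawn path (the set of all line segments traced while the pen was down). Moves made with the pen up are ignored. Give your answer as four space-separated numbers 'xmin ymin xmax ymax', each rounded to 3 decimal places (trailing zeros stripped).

Executing turtle program step by step:
Start: pos=(0,0), heading=0, pen down
FD 5: (0,0) -> (5,0) [heading=0, draw]
FD 8: (5,0) -> (13,0) [heading=0, draw]
FD 3: (13,0) -> (16,0) [heading=0, draw]
FD 1: (16,0) -> (17,0) [heading=0, draw]
BK 17: (17,0) -> (0,0) [heading=0, draw]
PD: pen down
FD 4: (0,0) -> (4,0) [heading=0, draw]
FD 10: (4,0) -> (14,0) [heading=0, draw]
PU: pen up
BK 12: (14,0) -> (2,0) [heading=0, move]
Final: pos=(2,0), heading=0, 7 segment(s) drawn

Segment endpoints: x in {0, 4, 5, 13, 14, 16, 17}, y in {0}
xmin=0, ymin=0, xmax=17, ymax=0

Answer: 0 0 17 0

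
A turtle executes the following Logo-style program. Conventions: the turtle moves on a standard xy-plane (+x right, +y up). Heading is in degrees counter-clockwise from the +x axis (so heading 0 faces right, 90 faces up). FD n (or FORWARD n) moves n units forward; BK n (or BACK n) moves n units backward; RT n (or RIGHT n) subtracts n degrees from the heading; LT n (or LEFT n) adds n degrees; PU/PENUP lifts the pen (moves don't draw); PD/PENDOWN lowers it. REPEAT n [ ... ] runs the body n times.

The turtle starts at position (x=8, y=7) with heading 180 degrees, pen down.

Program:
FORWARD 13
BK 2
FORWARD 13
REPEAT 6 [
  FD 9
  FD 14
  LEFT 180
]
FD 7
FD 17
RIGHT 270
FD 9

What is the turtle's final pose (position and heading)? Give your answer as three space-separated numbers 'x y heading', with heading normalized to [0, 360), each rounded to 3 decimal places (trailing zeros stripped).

Answer: -40 -2 270

Derivation:
Executing turtle program step by step:
Start: pos=(8,7), heading=180, pen down
FD 13: (8,7) -> (-5,7) [heading=180, draw]
BK 2: (-5,7) -> (-3,7) [heading=180, draw]
FD 13: (-3,7) -> (-16,7) [heading=180, draw]
REPEAT 6 [
  -- iteration 1/6 --
  FD 9: (-16,7) -> (-25,7) [heading=180, draw]
  FD 14: (-25,7) -> (-39,7) [heading=180, draw]
  LT 180: heading 180 -> 0
  -- iteration 2/6 --
  FD 9: (-39,7) -> (-30,7) [heading=0, draw]
  FD 14: (-30,7) -> (-16,7) [heading=0, draw]
  LT 180: heading 0 -> 180
  -- iteration 3/6 --
  FD 9: (-16,7) -> (-25,7) [heading=180, draw]
  FD 14: (-25,7) -> (-39,7) [heading=180, draw]
  LT 180: heading 180 -> 0
  -- iteration 4/6 --
  FD 9: (-39,7) -> (-30,7) [heading=0, draw]
  FD 14: (-30,7) -> (-16,7) [heading=0, draw]
  LT 180: heading 0 -> 180
  -- iteration 5/6 --
  FD 9: (-16,7) -> (-25,7) [heading=180, draw]
  FD 14: (-25,7) -> (-39,7) [heading=180, draw]
  LT 180: heading 180 -> 0
  -- iteration 6/6 --
  FD 9: (-39,7) -> (-30,7) [heading=0, draw]
  FD 14: (-30,7) -> (-16,7) [heading=0, draw]
  LT 180: heading 0 -> 180
]
FD 7: (-16,7) -> (-23,7) [heading=180, draw]
FD 17: (-23,7) -> (-40,7) [heading=180, draw]
RT 270: heading 180 -> 270
FD 9: (-40,7) -> (-40,-2) [heading=270, draw]
Final: pos=(-40,-2), heading=270, 18 segment(s) drawn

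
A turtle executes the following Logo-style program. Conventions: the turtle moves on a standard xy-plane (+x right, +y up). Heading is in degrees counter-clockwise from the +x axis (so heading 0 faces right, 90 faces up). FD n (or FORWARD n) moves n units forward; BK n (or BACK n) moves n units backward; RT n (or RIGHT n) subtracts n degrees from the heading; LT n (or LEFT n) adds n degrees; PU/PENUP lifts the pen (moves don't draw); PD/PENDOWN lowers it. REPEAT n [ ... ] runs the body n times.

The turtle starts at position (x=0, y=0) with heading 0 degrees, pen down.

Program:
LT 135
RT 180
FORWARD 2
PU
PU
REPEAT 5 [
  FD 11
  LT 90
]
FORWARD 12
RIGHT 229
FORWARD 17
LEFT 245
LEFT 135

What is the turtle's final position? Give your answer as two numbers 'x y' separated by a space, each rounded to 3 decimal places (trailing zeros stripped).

Executing turtle program step by step:
Start: pos=(0,0), heading=0, pen down
LT 135: heading 0 -> 135
RT 180: heading 135 -> 315
FD 2: (0,0) -> (1.414,-1.414) [heading=315, draw]
PU: pen up
PU: pen up
REPEAT 5 [
  -- iteration 1/5 --
  FD 11: (1.414,-1.414) -> (9.192,-9.192) [heading=315, move]
  LT 90: heading 315 -> 45
  -- iteration 2/5 --
  FD 11: (9.192,-9.192) -> (16.971,-1.414) [heading=45, move]
  LT 90: heading 45 -> 135
  -- iteration 3/5 --
  FD 11: (16.971,-1.414) -> (9.192,6.364) [heading=135, move]
  LT 90: heading 135 -> 225
  -- iteration 4/5 --
  FD 11: (9.192,6.364) -> (1.414,-1.414) [heading=225, move]
  LT 90: heading 225 -> 315
  -- iteration 5/5 --
  FD 11: (1.414,-1.414) -> (9.192,-9.192) [heading=315, move]
  LT 90: heading 315 -> 45
]
FD 12: (9.192,-9.192) -> (17.678,-0.707) [heading=45, move]
RT 229: heading 45 -> 176
FD 17: (17.678,-0.707) -> (0.719,0.479) [heading=176, move]
LT 245: heading 176 -> 61
LT 135: heading 61 -> 196
Final: pos=(0.719,0.479), heading=196, 1 segment(s) drawn

Answer: 0.719 0.479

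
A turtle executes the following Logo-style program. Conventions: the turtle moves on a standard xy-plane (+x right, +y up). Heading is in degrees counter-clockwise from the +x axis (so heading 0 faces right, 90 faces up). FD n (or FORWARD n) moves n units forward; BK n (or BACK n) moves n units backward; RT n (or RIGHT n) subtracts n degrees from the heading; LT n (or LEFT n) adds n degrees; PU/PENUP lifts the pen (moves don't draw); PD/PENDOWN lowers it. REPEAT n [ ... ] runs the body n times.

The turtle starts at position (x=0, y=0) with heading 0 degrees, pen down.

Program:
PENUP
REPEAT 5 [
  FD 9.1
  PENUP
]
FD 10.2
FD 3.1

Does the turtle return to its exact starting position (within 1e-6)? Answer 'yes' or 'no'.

Executing turtle program step by step:
Start: pos=(0,0), heading=0, pen down
PU: pen up
REPEAT 5 [
  -- iteration 1/5 --
  FD 9.1: (0,0) -> (9.1,0) [heading=0, move]
  PU: pen up
  -- iteration 2/5 --
  FD 9.1: (9.1,0) -> (18.2,0) [heading=0, move]
  PU: pen up
  -- iteration 3/5 --
  FD 9.1: (18.2,0) -> (27.3,0) [heading=0, move]
  PU: pen up
  -- iteration 4/5 --
  FD 9.1: (27.3,0) -> (36.4,0) [heading=0, move]
  PU: pen up
  -- iteration 5/5 --
  FD 9.1: (36.4,0) -> (45.5,0) [heading=0, move]
  PU: pen up
]
FD 10.2: (45.5,0) -> (55.7,0) [heading=0, move]
FD 3.1: (55.7,0) -> (58.8,0) [heading=0, move]
Final: pos=(58.8,0), heading=0, 0 segment(s) drawn

Start position: (0, 0)
Final position: (58.8, 0)
Distance = 58.8; >= 1e-6 -> NOT closed

Answer: no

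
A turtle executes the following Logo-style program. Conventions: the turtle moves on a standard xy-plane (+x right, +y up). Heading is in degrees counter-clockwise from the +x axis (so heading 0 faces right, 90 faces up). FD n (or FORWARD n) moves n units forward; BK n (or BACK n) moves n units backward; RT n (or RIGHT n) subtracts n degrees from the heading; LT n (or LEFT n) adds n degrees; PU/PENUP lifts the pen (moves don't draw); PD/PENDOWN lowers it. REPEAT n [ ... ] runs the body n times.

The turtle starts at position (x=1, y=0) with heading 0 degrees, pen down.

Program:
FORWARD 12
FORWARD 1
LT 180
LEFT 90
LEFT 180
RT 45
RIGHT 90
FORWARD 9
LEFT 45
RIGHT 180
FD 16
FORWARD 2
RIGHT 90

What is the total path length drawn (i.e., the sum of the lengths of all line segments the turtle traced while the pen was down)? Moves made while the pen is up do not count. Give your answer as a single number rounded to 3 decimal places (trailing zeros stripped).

Answer: 40

Derivation:
Executing turtle program step by step:
Start: pos=(1,0), heading=0, pen down
FD 12: (1,0) -> (13,0) [heading=0, draw]
FD 1: (13,0) -> (14,0) [heading=0, draw]
LT 180: heading 0 -> 180
LT 90: heading 180 -> 270
LT 180: heading 270 -> 90
RT 45: heading 90 -> 45
RT 90: heading 45 -> 315
FD 9: (14,0) -> (20.364,-6.364) [heading=315, draw]
LT 45: heading 315 -> 0
RT 180: heading 0 -> 180
FD 16: (20.364,-6.364) -> (4.364,-6.364) [heading=180, draw]
FD 2: (4.364,-6.364) -> (2.364,-6.364) [heading=180, draw]
RT 90: heading 180 -> 90
Final: pos=(2.364,-6.364), heading=90, 5 segment(s) drawn

Segment lengths:
  seg 1: (1,0) -> (13,0), length = 12
  seg 2: (13,0) -> (14,0), length = 1
  seg 3: (14,0) -> (20.364,-6.364), length = 9
  seg 4: (20.364,-6.364) -> (4.364,-6.364), length = 16
  seg 5: (4.364,-6.364) -> (2.364,-6.364), length = 2
Total = 40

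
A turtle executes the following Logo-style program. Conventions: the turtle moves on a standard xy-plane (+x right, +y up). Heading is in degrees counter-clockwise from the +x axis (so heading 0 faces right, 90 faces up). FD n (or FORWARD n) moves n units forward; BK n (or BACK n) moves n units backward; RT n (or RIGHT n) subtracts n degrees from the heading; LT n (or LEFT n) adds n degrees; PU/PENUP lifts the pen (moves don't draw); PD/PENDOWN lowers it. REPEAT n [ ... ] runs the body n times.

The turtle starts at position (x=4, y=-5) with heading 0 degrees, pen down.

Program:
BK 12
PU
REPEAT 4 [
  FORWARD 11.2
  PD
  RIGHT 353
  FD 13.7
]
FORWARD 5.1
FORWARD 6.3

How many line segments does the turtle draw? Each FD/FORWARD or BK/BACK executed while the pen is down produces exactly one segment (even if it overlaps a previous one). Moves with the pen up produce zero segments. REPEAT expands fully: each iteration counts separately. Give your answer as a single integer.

Answer: 10

Derivation:
Executing turtle program step by step:
Start: pos=(4,-5), heading=0, pen down
BK 12: (4,-5) -> (-8,-5) [heading=0, draw]
PU: pen up
REPEAT 4 [
  -- iteration 1/4 --
  FD 11.2: (-8,-5) -> (3.2,-5) [heading=0, move]
  PD: pen down
  RT 353: heading 0 -> 7
  FD 13.7: (3.2,-5) -> (16.798,-3.33) [heading=7, draw]
  -- iteration 2/4 --
  FD 11.2: (16.798,-3.33) -> (27.914,-1.965) [heading=7, draw]
  PD: pen down
  RT 353: heading 7 -> 14
  FD 13.7: (27.914,-1.965) -> (41.207,1.349) [heading=14, draw]
  -- iteration 3/4 --
  FD 11.2: (41.207,1.349) -> (52.075,4.058) [heading=14, draw]
  PD: pen down
  RT 353: heading 14 -> 21
  FD 13.7: (52.075,4.058) -> (64.865,8.968) [heading=21, draw]
  -- iteration 4/4 --
  FD 11.2: (64.865,8.968) -> (75.321,12.982) [heading=21, draw]
  PD: pen down
  RT 353: heading 21 -> 28
  FD 13.7: (75.321,12.982) -> (87.417,19.414) [heading=28, draw]
]
FD 5.1: (87.417,19.414) -> (91.92,21.808) [heading=28, draw]
FD 6.3: (91.92,21.808) -> (97.483,24.766) [heading=28, draw]
Final: pos=(97.483,24.766), heading=28, 10 segment(s) drawn
Segments drawn: 10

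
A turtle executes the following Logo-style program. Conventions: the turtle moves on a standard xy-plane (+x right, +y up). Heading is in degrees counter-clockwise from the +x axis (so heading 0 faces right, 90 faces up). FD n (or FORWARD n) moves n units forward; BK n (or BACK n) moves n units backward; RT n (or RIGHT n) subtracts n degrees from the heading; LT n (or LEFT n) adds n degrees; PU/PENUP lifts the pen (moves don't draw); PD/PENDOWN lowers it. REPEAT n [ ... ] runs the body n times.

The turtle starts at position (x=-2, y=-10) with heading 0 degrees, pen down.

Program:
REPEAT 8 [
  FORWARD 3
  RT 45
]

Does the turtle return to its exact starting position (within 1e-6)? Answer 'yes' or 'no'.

Executing turtle program step by step:
Start: pos=(-2,-10), heading=0, pen down
REPEAT 8 [
  -- iteration 1/8 --
  FD 3: (-2,-10) -> (1,-10) [heading=0, draw]
  RT 45: heading 0 -> 315
  -- iteration 2/8 --
  FD 3: (1,-10) -> (3.121,-12.121) [heading=315, draw]
  RT 45: heading 315 -> 270
  -- iteration 3/8 --
  FD 3: (3.121,-12.121) -> (3.121,-15.121) [heading=270, draw]
  RT 45: heading 270 -> 225
  -- iteration 4/8 --
  FD 3: (3.121,-15.121) -> (1,-17.243) [heading=225, draw]
  RT 45: heading 225 -> 180
  -- iteration 5/8 --
  FD 3: (1,-17.243) -> (-2,-17.243) [heading=180, draw]
  RT 45: heading 180 -> 135
  -- iteration 6/8 --
  FD 3: (-2,-17.243) -> (-4.121,-15.121) [heading=135, draw]
  RT 45: heading 135 -> 90
  -- iteration 7/8 --
  FD 3: (-4.121,-15.121) -> (-4.121,-12.121) [heading=90, draw]
  RT 45: heading 90 -> 45
  -- iteration 8/8 --
  FD 3: (-4.121,-12.121) -> (-2,-10) [heading=45, draw]
  RT 45: heading 45 -> 0
]
Final: pos=(-2,-10), heading=0, 8 segment(s) drawn

Start position: (-2, -10)
Final position: (-2, -10)
Distance = 0; < 1e-6 -> CLOSED

Answer: yes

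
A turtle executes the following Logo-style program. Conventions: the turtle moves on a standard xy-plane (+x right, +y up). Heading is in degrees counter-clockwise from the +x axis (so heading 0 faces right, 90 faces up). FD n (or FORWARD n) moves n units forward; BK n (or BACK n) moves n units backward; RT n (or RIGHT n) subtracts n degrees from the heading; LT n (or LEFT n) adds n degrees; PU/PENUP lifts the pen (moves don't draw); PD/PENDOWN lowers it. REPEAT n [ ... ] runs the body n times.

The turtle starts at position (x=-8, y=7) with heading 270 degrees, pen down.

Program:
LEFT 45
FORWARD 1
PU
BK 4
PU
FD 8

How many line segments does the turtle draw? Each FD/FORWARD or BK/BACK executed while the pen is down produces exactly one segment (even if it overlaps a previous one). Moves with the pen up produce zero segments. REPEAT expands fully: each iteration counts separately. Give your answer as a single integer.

Executing turtle program step by step:
Start: pos=(-8,7), heading=270, pen down
LT 45: heading 270 -> 315
FD 1: (-8,7) -> (-7.293,6.293) [heading=315, draw]
PU: pen up
BK 4: (-7.293,6.293) -> (-10.121,9.121) [heading=315, move]
PU: pen up
FD 8: (-10.121,9.121) -> (-4.464,3.464) [heading=315, move]
Final: pos=(-4.464,3.464), heading=315, 1 segment(s) drawn
Segments drawn: 1

Answer: 1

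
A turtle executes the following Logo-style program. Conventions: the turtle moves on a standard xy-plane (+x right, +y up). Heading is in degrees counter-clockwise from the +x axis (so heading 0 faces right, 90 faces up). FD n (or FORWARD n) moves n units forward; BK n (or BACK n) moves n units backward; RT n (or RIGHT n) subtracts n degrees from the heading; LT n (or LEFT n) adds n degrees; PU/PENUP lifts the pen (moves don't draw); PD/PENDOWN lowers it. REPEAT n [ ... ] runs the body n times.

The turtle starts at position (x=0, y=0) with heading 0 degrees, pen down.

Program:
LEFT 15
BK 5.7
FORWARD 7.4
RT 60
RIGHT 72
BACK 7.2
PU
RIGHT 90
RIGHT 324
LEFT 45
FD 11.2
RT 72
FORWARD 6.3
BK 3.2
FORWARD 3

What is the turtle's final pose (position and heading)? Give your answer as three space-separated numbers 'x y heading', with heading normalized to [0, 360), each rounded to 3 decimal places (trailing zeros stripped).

Answer: -7.474 -0.321 162

Derivation:
Executing turtle program step by step:
Start: pos=(0,0), heading=0, pen down
LT 15: heading 0 -> 15
BK 5.7: (0,0) -> (-5.506,-1.475) [heading=15, draw]
FD 7.4: (-5.506,-1.475) -> (1.642,0.44) [heading=15, draw]
RT 60: heading 15 -> 315
RT 72: heading 315 -> 243
BK 7.2: (1.642,0.44) -> (4.911,6.855) [heading=243, draw]
PU: pen up
RT 90: heading 243 -> 153
RT 324: heading 153 -> 189
LT 45: heading 189 -> 234
FD 11.2: (4.911,6.855) -> (-1.672,-2.206) [heading=234, move]
RT 72: heading 234 -> 162
FD 6.3: (-1.672,-2.206) -> (-7.664,-0.259) [heading=162, move]
BK 3.2: (-7.664,-0.259) -> (-4.621,-1.248) [heading=162, move]
FD 3: (-4.621,-1.248) -> (-7.474,-0.321) [heading=162, move]
Final: pos=(-7.474,-0.321), heading=162, 3 segment(s) drawn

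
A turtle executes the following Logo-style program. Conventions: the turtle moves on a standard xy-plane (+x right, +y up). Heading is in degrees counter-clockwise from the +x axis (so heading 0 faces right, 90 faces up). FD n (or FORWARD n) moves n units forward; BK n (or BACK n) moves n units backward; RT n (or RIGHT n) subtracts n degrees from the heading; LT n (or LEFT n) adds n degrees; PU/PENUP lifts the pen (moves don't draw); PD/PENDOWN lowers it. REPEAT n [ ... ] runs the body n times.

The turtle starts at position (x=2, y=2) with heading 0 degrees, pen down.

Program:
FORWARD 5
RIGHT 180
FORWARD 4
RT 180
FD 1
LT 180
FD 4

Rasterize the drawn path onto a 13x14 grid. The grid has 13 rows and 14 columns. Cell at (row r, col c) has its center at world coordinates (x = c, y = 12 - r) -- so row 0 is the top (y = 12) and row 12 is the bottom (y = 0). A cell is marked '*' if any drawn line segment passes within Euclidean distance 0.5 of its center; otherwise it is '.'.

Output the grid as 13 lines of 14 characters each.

Segment 0: (2,2) -> (7,2)
Segment 1: (7,2) -> (3,2)
Segment 2: (3,2) -> (4,2)
Segment 3: (4,2) -> (0,2)

Answer: ..............
..............
..............
..............
..............
..............
..............
..............
..............
..............
********......
..............
..............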